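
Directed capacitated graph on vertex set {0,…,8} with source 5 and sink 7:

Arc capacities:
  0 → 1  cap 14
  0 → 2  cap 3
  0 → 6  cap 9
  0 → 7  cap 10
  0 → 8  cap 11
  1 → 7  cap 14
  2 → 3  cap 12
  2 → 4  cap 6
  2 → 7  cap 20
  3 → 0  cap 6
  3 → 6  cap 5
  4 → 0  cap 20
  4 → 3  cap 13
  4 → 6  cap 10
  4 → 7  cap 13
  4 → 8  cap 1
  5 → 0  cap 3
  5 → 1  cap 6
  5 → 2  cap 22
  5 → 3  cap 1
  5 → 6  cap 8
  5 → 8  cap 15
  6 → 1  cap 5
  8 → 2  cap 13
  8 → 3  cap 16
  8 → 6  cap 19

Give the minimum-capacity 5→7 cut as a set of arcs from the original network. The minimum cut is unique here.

Min-cut arcs: {(2,4), (2,7), (3,0), (5,0), (5,1), (6,1)} (total capacity 46)

augment #1: 5→0→7 push 3
augment #2: 5→1→7 push 6
augment #3: 5→2→7 push 20
augment #4: 5→2→4→7 push 2
augment #5: 5→3→0→7 push 1
augment #6: 5→6→1→7 push 5
augment #7: 5→8→2→4→7 push 4
augment #8: 5→8→3→0→7 push 5
max flow = 46; residual-reachable set from 5 gives S-side
cut edges (S→T): {(2,4), (2,7), (3,0), (5,0), (5,1), (6,1)} total cap 46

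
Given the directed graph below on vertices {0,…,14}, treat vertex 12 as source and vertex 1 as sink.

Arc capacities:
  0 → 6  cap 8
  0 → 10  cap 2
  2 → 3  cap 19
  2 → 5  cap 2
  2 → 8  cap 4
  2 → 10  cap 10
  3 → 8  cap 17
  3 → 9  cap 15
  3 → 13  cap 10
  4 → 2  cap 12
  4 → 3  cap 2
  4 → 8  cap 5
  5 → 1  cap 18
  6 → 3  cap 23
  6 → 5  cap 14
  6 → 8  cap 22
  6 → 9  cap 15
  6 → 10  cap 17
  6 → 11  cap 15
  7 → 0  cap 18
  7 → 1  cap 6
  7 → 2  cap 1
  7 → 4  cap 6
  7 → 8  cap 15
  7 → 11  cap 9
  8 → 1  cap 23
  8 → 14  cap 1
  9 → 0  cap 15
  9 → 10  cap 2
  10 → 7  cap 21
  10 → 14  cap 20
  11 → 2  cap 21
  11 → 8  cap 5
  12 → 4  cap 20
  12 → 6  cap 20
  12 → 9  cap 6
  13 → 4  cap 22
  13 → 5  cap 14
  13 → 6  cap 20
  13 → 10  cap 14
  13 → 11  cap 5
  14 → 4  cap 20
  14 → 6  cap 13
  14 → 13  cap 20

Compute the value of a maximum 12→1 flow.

Maximum flow value: 45

augment #1: 12→4→8→1 bottleneck 5, total now 5
augment #2: 12→6→5→1 bottleneck 14, total now 19
augment #3: 12→6→8→1 bottleneck 6, total now 25
augment #4: 12→4→2→5→1 bottleneck 2, total now 27
augment #5: 12→4→2→8→1 bottleneck 4, total now 31
augment #6: 12→4→3→8→1 bottleneck 2, total now 33
augment #7: 12→9→10→7→1 bottleneck 2, total now 35
augment #8: 12→4→2→3→8→1 bottleneck 6, total now 41
augment #9: 12→9→0→10→7→1 bottleneck 2, total now 43
augment #10: 12→9→0→6→10→7→1 bottleneck 2, total now 45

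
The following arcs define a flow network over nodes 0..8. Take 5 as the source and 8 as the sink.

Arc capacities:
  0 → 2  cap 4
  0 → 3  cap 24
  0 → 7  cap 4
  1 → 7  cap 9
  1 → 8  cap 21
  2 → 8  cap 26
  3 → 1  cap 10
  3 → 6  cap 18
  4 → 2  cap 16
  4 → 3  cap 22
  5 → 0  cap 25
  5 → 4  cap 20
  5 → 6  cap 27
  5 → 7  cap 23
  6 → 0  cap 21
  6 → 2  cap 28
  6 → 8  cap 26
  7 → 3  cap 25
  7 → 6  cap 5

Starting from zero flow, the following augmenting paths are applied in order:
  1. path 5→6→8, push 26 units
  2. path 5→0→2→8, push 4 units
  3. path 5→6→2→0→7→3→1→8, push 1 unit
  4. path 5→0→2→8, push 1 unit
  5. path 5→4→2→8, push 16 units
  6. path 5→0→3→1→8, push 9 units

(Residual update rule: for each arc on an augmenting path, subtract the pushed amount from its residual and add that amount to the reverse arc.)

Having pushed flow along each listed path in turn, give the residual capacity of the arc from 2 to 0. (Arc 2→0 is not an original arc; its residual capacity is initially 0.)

after path 1 (5→6→8, push 26): res(2,0)=0
after path 2 (5→0→2→8, push 4): res(2,0)=4
after path 3 (5→6→2→0→7→3→1→8, push 1): res(2,0)=3
after path 4 (5→0→2→8, push 1): res(2,0)=4
after path 5 (5→4→2→8, push 16): res(2,0)=4
after path 6 (5→0→3→1→8, push 9): res(2,0)=4

Residual capacity of (2,0): 4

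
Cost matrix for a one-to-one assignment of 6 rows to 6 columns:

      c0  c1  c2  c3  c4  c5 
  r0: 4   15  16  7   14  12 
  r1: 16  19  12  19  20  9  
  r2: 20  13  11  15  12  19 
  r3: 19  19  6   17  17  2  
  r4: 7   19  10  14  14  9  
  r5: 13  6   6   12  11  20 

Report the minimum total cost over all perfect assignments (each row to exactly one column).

optimal assignment: row0→col3 (cost 7), row1→col2 (cost 12), row2→col4 (cost 12), row3→col5 (cost 2), row4→col0 (cost 7), row5→col1 (cost 6)
total = 7 + 12 + 12 + 2 + 7 + 6 = 46

Minimum assignment cost: 46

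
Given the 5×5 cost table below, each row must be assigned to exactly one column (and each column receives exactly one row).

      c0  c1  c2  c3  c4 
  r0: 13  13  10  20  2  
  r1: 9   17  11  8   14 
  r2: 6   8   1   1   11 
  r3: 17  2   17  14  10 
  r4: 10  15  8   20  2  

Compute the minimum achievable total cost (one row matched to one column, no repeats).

Minimum assignment cost: 22

optimal assignment: row0→col4 (cost 2), row1→col0 (cost 9), row2→col3 (cost 1), row3→col1 (cost 2), row4→col2 (cost 8)
total = 2 + 9 + 1 + 2 + 8 = 22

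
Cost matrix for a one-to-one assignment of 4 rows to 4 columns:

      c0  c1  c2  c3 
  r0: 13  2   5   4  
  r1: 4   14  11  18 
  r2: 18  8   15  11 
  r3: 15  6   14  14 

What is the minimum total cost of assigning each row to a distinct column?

Minimum assignment cost: 26

optimal assignment: row0→col2 (cost 5), row1→col0 (cost 4), row2→col3 (cost 11), row3→col1 (cost 6)
total = 5 + 4 + 11 + 6 = 26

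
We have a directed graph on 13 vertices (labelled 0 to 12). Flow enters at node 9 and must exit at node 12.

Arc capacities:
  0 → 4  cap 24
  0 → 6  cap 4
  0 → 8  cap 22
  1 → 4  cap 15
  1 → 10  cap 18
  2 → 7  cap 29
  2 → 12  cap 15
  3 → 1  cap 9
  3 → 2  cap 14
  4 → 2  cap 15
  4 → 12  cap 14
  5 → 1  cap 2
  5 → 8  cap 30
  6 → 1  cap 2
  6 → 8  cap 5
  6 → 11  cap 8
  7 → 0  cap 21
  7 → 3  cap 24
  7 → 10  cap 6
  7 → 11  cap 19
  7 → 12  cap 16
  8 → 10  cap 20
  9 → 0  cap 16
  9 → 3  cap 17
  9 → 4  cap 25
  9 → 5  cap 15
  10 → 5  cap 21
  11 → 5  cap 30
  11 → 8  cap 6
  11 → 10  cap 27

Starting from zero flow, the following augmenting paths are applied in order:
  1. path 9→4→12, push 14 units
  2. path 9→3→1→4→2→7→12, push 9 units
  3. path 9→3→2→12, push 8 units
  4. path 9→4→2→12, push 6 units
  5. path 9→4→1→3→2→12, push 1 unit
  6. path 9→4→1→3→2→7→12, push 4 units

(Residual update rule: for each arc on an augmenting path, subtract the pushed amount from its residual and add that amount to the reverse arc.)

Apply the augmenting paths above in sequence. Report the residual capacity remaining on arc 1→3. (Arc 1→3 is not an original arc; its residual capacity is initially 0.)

after path 1 (9→4→12, push 14): res(1,3)=0
after path 2 (9→3→1→4→2→7→12, push 9): res(1,3)=9
after path 3 (9→3→2→12, push 8): res(1,3)=9
after path 4 (9→4→2→12, push 6): res(1,3)=9
after path 5 (9→4→1→3→2→12, push 1): res(1,3)=8
after path 6 (9→4→1→3→2→7→12, push 4): res(1,3)=4

Residual capacity of (1,3): 4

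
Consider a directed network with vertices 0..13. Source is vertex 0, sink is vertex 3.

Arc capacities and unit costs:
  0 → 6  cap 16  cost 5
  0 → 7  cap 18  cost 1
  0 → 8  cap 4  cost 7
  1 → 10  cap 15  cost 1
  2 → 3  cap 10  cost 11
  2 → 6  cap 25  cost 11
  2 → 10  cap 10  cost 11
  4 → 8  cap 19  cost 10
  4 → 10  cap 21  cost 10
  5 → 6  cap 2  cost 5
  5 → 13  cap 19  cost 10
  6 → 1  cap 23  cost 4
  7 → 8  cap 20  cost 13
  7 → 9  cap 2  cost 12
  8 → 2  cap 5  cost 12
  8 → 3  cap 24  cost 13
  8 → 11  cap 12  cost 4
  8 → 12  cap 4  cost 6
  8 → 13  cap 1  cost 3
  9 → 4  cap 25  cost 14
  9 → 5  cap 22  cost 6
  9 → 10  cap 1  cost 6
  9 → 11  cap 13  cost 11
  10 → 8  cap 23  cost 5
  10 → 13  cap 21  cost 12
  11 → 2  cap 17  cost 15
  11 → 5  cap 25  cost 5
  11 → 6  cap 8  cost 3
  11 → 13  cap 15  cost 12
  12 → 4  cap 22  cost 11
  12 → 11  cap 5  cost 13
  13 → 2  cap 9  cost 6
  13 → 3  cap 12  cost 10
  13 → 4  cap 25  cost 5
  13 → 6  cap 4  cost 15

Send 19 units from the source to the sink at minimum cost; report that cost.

shortest-cost path #1: 0→8→3 push 4 @ unit cost 20 (adds 80)
shortest-cost path #2: 0→7→8→3 push 15 @ unit cost 27 (adds 405)
total cost = 485

Minimum cost for 19 units: 485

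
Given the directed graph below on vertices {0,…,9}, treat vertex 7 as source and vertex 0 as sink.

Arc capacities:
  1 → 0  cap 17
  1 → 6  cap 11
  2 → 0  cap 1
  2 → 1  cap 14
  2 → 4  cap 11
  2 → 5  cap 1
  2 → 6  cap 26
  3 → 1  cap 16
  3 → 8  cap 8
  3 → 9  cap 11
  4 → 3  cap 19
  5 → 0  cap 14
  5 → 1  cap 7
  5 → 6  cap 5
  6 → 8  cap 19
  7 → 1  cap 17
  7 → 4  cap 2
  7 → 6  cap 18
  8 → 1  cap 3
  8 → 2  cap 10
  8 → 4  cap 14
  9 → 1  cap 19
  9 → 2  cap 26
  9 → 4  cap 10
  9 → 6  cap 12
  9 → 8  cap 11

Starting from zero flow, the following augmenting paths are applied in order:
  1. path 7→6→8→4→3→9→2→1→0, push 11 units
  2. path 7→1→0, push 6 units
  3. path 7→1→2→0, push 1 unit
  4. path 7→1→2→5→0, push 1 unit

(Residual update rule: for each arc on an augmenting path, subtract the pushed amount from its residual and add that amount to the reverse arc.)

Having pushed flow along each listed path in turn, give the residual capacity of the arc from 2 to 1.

after path 1 (7→6→8→4→3→9→2→1→0, push 11): res(2,1)=3
after path 2 (7→1→0, push 6): res(2,1)=3
after path 3 (7→1→2→0, push 1): res(2,1)=4
after path 4 (7→1→2→5→0, push 1): res(2,1)=5

Residual capacity of (2,1): 5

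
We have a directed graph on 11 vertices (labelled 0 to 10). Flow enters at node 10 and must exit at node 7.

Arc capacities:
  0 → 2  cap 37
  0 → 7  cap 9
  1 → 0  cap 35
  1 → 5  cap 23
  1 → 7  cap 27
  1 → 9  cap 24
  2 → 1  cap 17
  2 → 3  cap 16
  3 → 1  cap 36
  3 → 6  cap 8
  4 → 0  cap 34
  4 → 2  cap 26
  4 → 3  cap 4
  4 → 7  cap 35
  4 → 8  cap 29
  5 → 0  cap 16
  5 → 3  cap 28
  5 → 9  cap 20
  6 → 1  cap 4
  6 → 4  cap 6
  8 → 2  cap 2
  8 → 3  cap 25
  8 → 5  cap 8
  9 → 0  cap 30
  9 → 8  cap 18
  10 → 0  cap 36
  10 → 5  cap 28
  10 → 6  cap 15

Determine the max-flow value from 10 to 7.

Maximum flow value: 42

augment #1: 10→0→7 bottleneck 9, total now 9
augment #2: 10→6→1→7 bottleneck 4, total now 13
augment #3: 10→6→4→7 bottleneck 6, total now 19
augment #4: 10→0→2→1→7 bottleneck 17, total now 36
augment #5: 10→5→3→1→7 bottleneck 6, total now 42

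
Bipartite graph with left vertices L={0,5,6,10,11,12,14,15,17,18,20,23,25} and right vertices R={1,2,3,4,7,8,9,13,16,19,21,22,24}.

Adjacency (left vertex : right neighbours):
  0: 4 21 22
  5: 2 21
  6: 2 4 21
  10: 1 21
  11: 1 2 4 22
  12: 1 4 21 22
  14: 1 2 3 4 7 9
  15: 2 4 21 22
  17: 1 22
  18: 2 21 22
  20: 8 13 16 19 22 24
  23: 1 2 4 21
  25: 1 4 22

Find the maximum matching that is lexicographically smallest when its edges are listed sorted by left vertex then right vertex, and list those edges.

Lex-smallest maximum matching: {(0,4), (5,2), (6,21), (10,1), (11,22), (14,3), (20,8)}

|M| = 7 (so the lex-smallest maximum matching has 7 edges)
process left vertices in ascending order; for each, take the smallest-labelled available neighbour that still permits 7 edges overall, or leave it unmatched if none does
lex-smallest matching: {0-4, 5-2, 6-21, 10-1, 11-22, 14-3, 20-8}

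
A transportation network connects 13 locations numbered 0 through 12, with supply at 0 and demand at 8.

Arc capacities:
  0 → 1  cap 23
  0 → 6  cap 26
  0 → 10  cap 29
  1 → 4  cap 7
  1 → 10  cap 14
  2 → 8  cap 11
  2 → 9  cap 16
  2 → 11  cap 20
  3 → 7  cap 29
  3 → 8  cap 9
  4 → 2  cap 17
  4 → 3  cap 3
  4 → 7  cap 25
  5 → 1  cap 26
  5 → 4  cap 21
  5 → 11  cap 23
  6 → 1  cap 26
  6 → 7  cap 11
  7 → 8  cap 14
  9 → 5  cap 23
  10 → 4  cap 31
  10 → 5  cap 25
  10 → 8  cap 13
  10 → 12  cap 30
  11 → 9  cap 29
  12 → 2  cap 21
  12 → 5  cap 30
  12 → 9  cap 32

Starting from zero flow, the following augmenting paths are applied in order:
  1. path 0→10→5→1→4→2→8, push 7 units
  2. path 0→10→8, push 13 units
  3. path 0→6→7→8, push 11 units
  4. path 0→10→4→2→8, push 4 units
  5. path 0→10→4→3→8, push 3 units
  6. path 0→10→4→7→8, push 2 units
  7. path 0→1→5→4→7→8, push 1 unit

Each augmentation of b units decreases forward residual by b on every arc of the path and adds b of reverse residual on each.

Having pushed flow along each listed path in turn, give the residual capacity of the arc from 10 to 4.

after path 1 (0→10→5→1→4→2→8, push 7): res(10,4)=31
after path 2 (0→10→8, push 13): res(10,4)=31
after path 3 (0→6→7→8, push 11): res(10,4)=31
after path 4 (0→10→4→2→8, push 4): res(10,4)=27
after path 5 (0→10→4→3→8, push 3): res(10,4)=24
after path 6 (0→10→4→7→8, push 2): res(10,4)=22
after path 7 (0→1→5→4→7→8, push 1): res(10,4)=22

Residual capacity of (10,4): 22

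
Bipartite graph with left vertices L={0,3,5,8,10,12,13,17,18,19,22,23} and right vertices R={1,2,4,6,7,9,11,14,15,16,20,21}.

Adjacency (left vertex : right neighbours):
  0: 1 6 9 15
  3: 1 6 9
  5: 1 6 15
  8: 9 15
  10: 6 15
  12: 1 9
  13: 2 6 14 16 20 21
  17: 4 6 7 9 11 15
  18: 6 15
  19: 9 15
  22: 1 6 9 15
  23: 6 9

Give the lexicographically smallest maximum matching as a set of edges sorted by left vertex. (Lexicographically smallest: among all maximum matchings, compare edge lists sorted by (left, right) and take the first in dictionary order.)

|M| = 6 (so the lex-smallest maximum matching has 6 edges)
process left vertices in ascending order; for each, take the smallest-labelled available neighbour that still permits 6 edges overall, or leave it unmatched if none does
lex-smallest matching: {0-1, 3-6, 5-15, 8-9, 13-2, 17-4}

Lex-smallest maximum matching: {(0,1), (3,6), (5,15), (8,9), (13,2), (17,4)}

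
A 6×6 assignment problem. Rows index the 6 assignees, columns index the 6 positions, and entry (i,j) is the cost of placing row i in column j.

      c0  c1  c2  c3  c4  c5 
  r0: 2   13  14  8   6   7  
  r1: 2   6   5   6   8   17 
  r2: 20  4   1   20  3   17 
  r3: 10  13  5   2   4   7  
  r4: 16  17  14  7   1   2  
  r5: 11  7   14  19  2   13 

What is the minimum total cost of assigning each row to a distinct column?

Minimum assignment cost: 15

optimal assignment: row0→col0 (cost 2), row1→col1 (cost 6), row2→col2 (cost 1), row3→col3 (cost 2), row4→col5 (cost 2), row5→col4 (cost 2)
total = 2 + 6 + 1 + 2 + 2 + 2 = 15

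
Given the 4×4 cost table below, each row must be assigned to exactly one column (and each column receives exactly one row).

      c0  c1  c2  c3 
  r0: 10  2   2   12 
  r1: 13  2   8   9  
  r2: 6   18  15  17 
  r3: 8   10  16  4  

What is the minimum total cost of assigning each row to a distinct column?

Minimum assignment cost: 14

optimal assignment: row0→col2 (cost 2), row1→col1 (cost 2), row2→col0 (cost 6), row3→col3 (cost 4)
total = 2 + 2 + 6 + 4 = 14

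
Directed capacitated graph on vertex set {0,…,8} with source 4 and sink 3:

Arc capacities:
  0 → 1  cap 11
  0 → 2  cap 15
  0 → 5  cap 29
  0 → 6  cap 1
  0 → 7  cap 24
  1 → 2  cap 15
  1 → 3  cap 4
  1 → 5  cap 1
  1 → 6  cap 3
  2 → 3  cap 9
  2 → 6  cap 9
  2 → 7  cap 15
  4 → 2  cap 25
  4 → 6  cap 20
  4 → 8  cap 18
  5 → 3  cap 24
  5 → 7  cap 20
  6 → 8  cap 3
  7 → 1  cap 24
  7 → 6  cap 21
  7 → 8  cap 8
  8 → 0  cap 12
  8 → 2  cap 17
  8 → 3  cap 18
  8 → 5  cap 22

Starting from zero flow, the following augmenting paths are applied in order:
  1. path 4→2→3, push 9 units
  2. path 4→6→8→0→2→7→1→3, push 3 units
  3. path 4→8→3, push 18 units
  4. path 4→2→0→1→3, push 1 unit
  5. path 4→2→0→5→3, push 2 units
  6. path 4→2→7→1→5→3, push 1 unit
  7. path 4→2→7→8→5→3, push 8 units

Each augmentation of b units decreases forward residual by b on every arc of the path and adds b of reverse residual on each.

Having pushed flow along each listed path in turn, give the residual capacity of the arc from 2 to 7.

Residual capacity of (2,7): 3

after path 1 (4→2→3, push 9): res(2,7)=15
after path 2 (4→6→8→0→2→7→1→3, push 3): res(2,7)=12
after path 3 (4→8→3, push 18): res(2,7)=12
after path 4 (4→2→0→1→3, push 1): res(2,7)=12
after path 5 (4→2→0→5→3, push 2): res(2,7)=12
after path 6 (4→2→7→1→5→3, push 1): res(2,7)=11
after path 7 (4→2→7→8→5→3, push 8): res(2,7)=3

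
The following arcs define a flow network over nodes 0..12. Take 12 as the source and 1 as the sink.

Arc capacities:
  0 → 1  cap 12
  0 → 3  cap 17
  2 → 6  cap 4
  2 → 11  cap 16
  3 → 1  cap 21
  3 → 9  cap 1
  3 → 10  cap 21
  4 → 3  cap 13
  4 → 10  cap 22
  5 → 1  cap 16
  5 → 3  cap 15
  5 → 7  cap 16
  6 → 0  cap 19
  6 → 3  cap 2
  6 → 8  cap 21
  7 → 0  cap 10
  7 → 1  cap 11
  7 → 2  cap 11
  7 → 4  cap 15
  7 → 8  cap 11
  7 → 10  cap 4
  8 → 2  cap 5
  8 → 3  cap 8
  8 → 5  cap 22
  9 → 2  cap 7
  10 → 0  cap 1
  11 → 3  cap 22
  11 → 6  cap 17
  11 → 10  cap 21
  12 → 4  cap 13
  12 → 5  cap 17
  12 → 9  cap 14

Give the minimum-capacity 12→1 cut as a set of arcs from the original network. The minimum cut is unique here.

Min-cut arcs: {(9,2), (12,4), (12,5)} (total capacity 37)

augment #1: 12→5→1 push 16
augment #2: 12→4→3→1 push 13
augment #3: 12→5→3→1 push 1
augment #4: 12→9→2→6→0→1 push 4
augment #5: 12→9→2→11→3→1 push 3
max flow = 37; residual-reachable set from 12 gives S-side
cut edges (S→T): {(9,2), (12,4), (12,5)} total cap 37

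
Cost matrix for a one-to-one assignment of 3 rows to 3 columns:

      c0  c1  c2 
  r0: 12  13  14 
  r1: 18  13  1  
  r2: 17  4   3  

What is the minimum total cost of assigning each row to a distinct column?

Minimum assignment cost: 17

optimal assignment: row0→col0 (cost 12), row1→col2 (cost 1), row2→col1 (cost 4)
total = 12 + 1 + 4 = 17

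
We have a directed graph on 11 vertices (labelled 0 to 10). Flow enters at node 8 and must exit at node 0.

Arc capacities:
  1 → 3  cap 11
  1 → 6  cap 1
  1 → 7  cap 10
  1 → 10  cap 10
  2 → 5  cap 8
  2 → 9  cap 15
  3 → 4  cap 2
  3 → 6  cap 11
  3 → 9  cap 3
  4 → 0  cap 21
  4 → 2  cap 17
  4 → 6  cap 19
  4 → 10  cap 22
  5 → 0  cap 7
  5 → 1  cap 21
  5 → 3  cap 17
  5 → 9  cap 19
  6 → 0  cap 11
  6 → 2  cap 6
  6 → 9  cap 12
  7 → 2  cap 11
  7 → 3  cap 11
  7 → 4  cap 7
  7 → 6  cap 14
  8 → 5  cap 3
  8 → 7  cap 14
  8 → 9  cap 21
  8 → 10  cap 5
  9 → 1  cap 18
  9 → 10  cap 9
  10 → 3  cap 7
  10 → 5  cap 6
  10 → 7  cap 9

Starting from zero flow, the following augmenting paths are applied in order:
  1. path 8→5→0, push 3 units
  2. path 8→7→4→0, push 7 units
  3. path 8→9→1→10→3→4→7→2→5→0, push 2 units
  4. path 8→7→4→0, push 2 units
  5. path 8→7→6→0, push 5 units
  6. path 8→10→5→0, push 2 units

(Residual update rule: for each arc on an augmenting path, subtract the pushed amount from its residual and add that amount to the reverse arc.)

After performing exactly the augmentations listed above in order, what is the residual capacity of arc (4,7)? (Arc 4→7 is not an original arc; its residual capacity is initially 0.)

Residual capacity of (4,7): 7

after path 1 (8→5→0, push 3): res(4,7)=0
after path 2 (8→7→4→0, push 7): res(4,7)=7
after path 3 (8→9→1→10→3→4→7→2→5→0, push 2): res(4,7)=5
after path 4 (8→7→4→0, push 2): res(4,7)=7
after path 5 (8→7→6→0, push 5): res(4,7)=7
after path 6 (8→10→5→0, push 2): res(4,7)=7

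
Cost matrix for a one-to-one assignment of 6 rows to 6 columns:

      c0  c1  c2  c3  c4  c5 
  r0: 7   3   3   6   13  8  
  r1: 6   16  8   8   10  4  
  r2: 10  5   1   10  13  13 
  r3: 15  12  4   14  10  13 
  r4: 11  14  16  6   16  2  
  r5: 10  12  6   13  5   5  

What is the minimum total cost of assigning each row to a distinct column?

Minimum assignment cost: 28

optimal assignment: row0→col3 (cost 6), row1→col0 (cost 6), row2→col1 (cost 5), row3→col2 (cost 4), row4→col5 (cost 2), row5→col4 (cost 5)
total = 6 + 6 + 5 + 4 + 2 + 5 = 28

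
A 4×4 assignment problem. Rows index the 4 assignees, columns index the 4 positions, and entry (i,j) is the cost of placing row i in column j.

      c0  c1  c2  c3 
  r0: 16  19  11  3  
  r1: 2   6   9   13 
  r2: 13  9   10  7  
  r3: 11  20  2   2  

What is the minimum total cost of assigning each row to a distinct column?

Minimum assignment cost: 16

optimal assignment: row0→col3 (cost 3), row1→col0 (cost 2), row2→col1 (cost 9), row3→col2 (cost 2)
total = 3 + 2 + 9 + 2 = 16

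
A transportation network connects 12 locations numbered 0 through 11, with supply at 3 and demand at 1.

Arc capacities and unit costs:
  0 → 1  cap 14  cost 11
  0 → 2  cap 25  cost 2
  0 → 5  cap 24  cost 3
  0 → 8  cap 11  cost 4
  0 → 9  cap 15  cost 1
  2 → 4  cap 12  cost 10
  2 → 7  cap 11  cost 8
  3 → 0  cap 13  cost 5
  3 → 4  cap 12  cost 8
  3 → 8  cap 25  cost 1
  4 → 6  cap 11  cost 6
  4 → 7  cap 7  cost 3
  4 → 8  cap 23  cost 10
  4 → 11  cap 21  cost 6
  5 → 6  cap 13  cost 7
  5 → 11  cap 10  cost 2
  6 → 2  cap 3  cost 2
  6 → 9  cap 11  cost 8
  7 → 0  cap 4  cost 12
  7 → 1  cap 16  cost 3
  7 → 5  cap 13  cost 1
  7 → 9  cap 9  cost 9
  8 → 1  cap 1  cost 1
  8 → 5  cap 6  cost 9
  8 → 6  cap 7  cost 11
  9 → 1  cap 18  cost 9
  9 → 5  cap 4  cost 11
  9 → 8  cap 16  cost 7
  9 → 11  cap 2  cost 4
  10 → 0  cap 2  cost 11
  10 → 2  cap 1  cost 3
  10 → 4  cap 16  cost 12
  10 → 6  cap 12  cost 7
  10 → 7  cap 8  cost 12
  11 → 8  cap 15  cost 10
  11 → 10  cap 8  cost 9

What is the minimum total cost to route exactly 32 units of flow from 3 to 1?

Minimum cost for 32 units: 613

shortest-cost path #1: 3→8→1 push 1 @ unit cost 2 (adds 2)
shortest-cost path #2: 3→4→7→1 push 7 @ unit cost 14 (adds 98)
shortest-cost path #3: 3→0→9→1 push 13 @ unit cost 15 (adds 195)
shortest-cost path #4: 3→8→6→2→7→1 push 3 @ unit cost 25 (adds 75)
shortest-cost path #5: 3→8→6→9→1 push 4 @ unit cost 29 (adds 116)
shortest-cost path #6: 3→4→6→9→1 push 1 @ unit cost 31 (adds 31)
shortest-cost path #7: 3→4→6→9→0→1 push 3 @ unit cost 32 (adds 96)
total cost = 613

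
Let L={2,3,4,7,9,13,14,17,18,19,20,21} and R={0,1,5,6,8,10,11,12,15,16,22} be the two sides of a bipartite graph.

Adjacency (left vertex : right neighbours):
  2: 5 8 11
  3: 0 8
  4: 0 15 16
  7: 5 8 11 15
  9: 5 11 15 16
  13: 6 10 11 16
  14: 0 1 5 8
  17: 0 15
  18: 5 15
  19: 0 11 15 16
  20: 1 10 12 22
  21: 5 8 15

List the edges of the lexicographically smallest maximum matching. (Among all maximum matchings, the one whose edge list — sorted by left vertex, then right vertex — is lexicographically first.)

|M| = 9 (so the lex-smallest maximum matching has 9 edges)
process left vertices in ascending order; for each, take the smallest-labelled available neighbour that still permits 9 edges overall, or leave it unmatched if none does
lex-smallest matching: {2-5, 3-0, 4-15, 7-8, 9-11, 13-6, 14-1, 19-16, 20-10}

Lex-smallest maximum matching: {(2,5), (3,0), (4,15), (7,8), (9,11), (13,6), (14,1), (19,16), (20,10)}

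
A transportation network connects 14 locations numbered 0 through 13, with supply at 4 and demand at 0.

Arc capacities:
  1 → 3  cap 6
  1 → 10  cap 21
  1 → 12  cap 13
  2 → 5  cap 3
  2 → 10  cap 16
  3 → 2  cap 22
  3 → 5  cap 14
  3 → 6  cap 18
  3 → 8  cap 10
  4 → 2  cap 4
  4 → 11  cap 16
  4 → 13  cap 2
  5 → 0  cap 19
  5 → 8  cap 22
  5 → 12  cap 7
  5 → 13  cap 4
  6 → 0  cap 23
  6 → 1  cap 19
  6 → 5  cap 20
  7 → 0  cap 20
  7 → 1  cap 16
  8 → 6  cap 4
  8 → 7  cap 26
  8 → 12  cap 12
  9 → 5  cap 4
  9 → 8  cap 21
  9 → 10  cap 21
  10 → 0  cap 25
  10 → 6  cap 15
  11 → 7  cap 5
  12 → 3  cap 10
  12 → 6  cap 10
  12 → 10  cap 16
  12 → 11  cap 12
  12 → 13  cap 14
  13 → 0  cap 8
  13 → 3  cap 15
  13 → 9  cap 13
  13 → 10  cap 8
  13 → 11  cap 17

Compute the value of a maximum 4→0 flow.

augment #1: 4→13→0 bottleneck 2, total now 2
augment #2: 4→2→5→0 bottleneck 3, total now 5
augment #3: 4→2→10→0 bottleneck 1, total now 6
augment #4: 4→11→7→0 bottleneck 5, total now 11

Maximum flow value: 11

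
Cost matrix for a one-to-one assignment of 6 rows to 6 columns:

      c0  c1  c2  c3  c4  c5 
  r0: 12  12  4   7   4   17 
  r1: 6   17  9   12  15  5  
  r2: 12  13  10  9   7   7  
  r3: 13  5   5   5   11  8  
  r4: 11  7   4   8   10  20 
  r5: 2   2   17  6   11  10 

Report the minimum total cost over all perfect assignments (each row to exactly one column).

Minimum assignment cost: 28

optimal assignment: row0→col4 (cost 4), row1→col0 (cost 6), row2→col5 (cost 7), row3→col3 (cost 5), row4→col2 (cost 4), row5→col1 (cost 2)
total = 4 + 6 + 7 + 5 + 4 + 2 = 28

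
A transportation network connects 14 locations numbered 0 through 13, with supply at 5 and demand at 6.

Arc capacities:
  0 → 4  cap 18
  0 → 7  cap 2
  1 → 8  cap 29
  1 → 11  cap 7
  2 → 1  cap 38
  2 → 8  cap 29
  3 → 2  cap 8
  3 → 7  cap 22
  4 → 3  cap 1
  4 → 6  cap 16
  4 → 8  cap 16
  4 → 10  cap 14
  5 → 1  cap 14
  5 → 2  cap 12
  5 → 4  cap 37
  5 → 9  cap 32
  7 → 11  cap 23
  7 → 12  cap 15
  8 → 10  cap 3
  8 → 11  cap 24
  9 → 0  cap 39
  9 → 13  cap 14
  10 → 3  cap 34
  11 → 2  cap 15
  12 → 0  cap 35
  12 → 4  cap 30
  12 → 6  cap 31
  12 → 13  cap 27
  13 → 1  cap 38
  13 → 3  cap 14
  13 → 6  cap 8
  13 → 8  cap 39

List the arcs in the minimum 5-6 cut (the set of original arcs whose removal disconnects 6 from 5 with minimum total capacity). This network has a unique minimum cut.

Min-cut arcs: {(4,6), (7,12), (13,6)} (total capacity 39)

augment #1: 5→4→6 push 16
augment #2: 5→9→13→6 push 8
augment #3: 5→4→3→7→12→6 push 1
augment #4: 5→9→0→7→12→6 push 2
augment #5: 5→4→10→3→7→12→6 push 12
max flow = 39; residual-reachable set from 5 gives S-side
cut edges (S→T): {(4,6), (7,12), (13,6)} total cap 39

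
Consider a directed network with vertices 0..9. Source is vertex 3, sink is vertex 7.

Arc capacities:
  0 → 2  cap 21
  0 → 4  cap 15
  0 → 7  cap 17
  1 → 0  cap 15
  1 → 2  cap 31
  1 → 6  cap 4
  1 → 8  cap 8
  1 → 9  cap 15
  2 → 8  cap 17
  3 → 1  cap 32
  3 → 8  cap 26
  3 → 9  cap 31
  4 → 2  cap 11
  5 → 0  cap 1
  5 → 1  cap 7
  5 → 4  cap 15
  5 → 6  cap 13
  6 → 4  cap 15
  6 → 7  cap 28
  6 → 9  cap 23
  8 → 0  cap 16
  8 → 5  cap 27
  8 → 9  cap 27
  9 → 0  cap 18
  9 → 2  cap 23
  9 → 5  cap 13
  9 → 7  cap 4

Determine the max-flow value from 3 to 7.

augment #1: 3→9→7 bottleneck 4, total now 4
augment #2: 3→1→0→7 bottleneck 15, total now 19
augment #3: 3→1→6→7 bottleneck 4, total now 23
augment #4: 3→8→0→7 bottleneck 2, total now 25
augment #5: 3→8→5→6→7 bottleneck 13, total now 38

Maximum flow value: 38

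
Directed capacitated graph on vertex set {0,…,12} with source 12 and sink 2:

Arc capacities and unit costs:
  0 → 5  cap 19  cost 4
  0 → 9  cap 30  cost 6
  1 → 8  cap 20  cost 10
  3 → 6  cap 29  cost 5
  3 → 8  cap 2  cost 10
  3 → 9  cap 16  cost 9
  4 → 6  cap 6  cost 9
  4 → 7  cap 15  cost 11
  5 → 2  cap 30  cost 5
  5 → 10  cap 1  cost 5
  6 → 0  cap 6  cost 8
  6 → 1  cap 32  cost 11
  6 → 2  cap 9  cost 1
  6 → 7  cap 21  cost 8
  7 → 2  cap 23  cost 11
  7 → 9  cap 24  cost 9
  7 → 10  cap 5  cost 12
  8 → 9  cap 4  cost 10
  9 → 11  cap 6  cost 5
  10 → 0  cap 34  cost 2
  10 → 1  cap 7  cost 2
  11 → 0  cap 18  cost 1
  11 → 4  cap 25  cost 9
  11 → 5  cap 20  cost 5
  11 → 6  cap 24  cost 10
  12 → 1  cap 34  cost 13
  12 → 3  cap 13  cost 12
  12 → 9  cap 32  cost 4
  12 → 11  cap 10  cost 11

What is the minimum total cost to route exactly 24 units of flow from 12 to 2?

Minimum cost for 24 units: 465

shortest-cost path #1: 12→3→6→2 push 9 @ unit cost 18 (adds 162)
shortest-cost path #2: 12→9→11→5→2 push 6 @ unit cost 19 (adds 114)
shortest-cost path #3: 12→11→5→2 push 9 @ unit cost 21 (adds 189)
total cost = 465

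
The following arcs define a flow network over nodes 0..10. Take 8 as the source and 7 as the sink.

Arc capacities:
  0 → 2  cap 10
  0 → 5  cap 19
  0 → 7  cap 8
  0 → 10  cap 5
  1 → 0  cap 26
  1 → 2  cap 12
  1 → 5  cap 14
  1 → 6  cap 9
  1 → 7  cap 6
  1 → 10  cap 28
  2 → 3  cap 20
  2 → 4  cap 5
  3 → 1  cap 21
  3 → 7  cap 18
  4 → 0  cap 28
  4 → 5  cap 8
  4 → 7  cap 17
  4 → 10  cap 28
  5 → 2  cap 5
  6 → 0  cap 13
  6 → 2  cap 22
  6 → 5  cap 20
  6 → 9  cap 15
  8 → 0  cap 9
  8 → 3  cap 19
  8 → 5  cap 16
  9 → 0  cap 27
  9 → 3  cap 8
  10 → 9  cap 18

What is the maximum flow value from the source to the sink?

Maximum flow value: 33

augment #1: 8→0→7 bottleneck 8, total now 8
augment #2: 8→3→7 bottleneck 18, total now 26
augment #3: 8→3→1→7 bottleneck 1, total now 27
augment #4: 8→0→2→4→7 bottleneck 1, total now 28
augment #5: 8→5→2→4→7 bottleneck 4, total now 32
augment #6: 8→5→2→3→1→7 bottleneck 1, total now 33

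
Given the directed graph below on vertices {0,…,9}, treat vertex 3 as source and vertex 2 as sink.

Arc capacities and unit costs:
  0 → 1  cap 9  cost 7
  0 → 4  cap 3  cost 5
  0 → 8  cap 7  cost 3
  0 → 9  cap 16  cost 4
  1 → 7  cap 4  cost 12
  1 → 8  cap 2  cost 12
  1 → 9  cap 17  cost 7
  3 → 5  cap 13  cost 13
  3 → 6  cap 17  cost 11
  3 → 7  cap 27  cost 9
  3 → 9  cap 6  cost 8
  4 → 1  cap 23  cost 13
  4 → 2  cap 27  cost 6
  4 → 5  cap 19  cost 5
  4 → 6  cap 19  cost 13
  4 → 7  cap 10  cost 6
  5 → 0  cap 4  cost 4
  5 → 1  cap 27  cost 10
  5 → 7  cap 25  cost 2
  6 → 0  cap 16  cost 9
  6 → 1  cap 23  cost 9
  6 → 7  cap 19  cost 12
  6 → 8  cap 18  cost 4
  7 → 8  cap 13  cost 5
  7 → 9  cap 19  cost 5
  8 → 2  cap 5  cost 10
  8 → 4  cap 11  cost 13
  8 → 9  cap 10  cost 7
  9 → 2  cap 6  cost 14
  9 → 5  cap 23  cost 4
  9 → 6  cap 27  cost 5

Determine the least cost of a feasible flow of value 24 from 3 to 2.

shortest-cost path #1: 3→9→2 push 6 @ unit cost 22 (adds 132)
shortest-cost path #2: 3→7→8→2 push 5 @ unit cost 24 (adds 120)
shortest-cost path #3: 3→5→0→4→2 push 3 @ unit cost 28 (adds 84)
shortest-cost path #4: 3→7→8→4→2 push 8 @ unit cost 33 (adds 264)
shortest-cost path #5: 3→6→8→4→2 push 2 @ unit cost 34 (adds 68)
total cost = 668

Minimum cost for 24 units: 668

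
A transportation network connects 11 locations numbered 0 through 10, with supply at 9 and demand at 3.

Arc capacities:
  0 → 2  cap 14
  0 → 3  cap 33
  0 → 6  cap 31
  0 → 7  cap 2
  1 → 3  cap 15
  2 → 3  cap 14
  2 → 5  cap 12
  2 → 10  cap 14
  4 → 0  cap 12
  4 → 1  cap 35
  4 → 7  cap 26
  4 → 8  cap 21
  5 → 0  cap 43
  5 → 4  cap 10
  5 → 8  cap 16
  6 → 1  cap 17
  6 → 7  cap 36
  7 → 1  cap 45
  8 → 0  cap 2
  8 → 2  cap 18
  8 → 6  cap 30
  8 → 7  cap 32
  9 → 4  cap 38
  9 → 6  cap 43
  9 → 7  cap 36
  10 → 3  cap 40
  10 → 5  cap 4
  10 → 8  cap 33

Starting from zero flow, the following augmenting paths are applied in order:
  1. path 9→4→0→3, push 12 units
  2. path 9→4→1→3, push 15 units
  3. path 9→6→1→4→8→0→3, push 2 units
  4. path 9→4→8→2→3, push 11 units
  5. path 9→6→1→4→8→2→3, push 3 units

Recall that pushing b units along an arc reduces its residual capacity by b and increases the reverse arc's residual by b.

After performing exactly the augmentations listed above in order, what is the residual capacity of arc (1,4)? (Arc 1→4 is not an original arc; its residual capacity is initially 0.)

Residual capacity of (1,4): 10

after path 1 (9→4→0→3, push 12): res(1,4)=0
after path 2 (9→4→1→3, push 15): res(1,4)=15
after path 3 (9→6→1→4→8→0→3, push 2): res(1,4)=13
after path 4 (9→4→8→2→3, push 11): res(1,4)=13
after path 5 (9→6→1→4→8→2→3, push 3): res(1,4)=10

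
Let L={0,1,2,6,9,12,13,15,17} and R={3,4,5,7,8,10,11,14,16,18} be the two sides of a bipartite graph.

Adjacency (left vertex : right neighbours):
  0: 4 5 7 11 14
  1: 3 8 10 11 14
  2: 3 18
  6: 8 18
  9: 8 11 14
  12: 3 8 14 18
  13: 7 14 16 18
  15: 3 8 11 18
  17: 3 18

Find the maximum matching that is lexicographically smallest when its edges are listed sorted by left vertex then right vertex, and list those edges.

Lex-smallest maximum matching: {(0,4), (1,10), (2,3), (6,8), (9,11), (12,14), (13,7), (15,18)}

|M| = 8 (so the lex-smallest maximum matching has 8 edges)
process left vertices in ascending order; for each, take the smallest-labelled available neighbour that still permits 8 edges overall, or leave it unmatched if none does
lex-smallest matching: {0-4, 1-10, 2-3, 6-8, 9-11, 12-14, 13-7, 15-18}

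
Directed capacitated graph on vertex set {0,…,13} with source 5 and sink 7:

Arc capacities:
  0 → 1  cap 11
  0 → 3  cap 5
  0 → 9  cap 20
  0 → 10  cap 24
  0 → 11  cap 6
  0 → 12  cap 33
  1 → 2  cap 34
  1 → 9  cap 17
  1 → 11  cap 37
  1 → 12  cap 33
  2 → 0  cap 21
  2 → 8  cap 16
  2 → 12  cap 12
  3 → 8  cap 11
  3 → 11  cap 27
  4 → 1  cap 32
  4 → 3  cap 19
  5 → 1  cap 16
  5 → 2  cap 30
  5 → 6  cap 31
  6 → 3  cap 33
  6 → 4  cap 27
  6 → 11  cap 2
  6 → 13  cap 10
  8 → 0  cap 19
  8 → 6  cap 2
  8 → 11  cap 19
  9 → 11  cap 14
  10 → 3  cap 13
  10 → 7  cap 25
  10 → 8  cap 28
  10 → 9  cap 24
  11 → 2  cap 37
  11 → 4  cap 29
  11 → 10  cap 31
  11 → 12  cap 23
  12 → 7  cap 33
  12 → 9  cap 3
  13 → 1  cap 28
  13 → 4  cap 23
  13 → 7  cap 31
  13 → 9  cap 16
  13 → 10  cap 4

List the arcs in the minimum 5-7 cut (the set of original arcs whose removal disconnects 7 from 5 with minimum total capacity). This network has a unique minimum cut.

Min-cut arcs: {(6,13), (10,7), (12,7)} (total capacity 68)

augment #1: 5→1→12→7 push 16
augment #2: 5→2→12→7 push 12
augment #3: 5→6→13→7 push 10
augment #4: 5→2→0→10→7 push 18
augment #5: 5→6→11→10→7 push 2
augment #6: 5→6→3→11→10→7 push 5
augment #7: 5→6→3→11→12→7 push 5
max flow = 68; residual-reachable set from 5 gives S-side
cut edges (S→T): {(6,13), (10,7), (12,7)} total cap 68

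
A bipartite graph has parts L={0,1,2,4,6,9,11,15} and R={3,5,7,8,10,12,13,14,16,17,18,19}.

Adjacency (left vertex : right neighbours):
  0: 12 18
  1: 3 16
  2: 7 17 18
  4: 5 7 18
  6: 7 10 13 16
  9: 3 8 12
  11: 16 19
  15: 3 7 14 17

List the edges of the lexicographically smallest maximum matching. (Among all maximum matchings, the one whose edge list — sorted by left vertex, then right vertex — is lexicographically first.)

|M| = 8 (so the lex-smallest maximum matching has 8 edges)
process left vertices in ascending order; for each, take the smallest-labelled available neighbour that still permits 8 edges overall, or leave it unmatched if none does
lex-smallest matching: {0-12, 1-3, 2-7, 4-5, 6-10, 9-8, 11-16, 15-14}

Lex-smallest maximum matching: {(0,12), (1,3), (2,7), (4,5), (6,10), (9,8), (11,16), (15,14)}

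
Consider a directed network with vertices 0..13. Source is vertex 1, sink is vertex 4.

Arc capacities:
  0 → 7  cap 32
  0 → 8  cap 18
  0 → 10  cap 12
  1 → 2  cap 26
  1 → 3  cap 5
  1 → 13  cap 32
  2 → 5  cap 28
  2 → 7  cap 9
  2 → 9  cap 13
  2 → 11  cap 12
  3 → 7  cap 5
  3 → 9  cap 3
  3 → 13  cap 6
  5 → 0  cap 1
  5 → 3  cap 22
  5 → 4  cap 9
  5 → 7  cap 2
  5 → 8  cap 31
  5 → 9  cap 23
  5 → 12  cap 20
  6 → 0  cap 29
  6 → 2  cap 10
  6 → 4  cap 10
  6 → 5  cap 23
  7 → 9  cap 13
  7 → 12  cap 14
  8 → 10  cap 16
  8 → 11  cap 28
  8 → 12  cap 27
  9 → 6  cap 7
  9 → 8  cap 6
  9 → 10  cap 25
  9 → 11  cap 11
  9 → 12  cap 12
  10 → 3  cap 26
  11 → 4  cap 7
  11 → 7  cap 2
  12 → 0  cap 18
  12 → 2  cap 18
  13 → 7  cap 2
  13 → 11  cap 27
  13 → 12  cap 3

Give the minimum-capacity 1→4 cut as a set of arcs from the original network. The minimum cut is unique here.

Min-cut arcs: {(5,4), (9,6), (11,4)} (total capacity 23)

augment #1: 1→2→5→4 push 9
augment #2: 1→2→11→4 push 7
augment #3: 1→2→9→6→4 push 7
max flow = 23; residual-reachable set from 1 gives S-side
cut edges (S→T): {(5,4), (9,6), (11,4)} total cap 23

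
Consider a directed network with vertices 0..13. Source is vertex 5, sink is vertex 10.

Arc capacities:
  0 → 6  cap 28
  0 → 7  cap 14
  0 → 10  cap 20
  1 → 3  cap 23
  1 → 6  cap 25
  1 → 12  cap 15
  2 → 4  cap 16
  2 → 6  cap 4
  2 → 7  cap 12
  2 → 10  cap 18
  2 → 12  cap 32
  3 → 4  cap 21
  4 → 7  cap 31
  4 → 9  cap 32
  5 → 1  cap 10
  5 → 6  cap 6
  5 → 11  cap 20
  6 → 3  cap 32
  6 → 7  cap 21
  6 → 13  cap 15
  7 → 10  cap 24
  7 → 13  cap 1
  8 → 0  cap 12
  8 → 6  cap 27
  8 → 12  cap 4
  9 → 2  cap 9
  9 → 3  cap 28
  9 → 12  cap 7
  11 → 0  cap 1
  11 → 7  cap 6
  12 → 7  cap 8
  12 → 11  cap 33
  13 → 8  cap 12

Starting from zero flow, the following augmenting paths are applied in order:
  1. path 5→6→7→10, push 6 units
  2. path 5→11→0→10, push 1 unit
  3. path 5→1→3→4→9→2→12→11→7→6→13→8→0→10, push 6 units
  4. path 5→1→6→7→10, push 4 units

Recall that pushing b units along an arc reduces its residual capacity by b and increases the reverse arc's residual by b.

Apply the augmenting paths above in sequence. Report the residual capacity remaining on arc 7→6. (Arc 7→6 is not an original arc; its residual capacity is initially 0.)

Residual capacity of (7,6): 4

after path 1 (5→6→7→10, push 6): res(7,6)=6
after path 2 (5→11→0→10, push 1): res(7,6)=6
after path 3 (5→1→3→4→9→2→12→11→7→6→13→8→0→10, push 6): res(7,6)=0
after path 4 (5→1→6→7→10, push 4): res(7,6)=4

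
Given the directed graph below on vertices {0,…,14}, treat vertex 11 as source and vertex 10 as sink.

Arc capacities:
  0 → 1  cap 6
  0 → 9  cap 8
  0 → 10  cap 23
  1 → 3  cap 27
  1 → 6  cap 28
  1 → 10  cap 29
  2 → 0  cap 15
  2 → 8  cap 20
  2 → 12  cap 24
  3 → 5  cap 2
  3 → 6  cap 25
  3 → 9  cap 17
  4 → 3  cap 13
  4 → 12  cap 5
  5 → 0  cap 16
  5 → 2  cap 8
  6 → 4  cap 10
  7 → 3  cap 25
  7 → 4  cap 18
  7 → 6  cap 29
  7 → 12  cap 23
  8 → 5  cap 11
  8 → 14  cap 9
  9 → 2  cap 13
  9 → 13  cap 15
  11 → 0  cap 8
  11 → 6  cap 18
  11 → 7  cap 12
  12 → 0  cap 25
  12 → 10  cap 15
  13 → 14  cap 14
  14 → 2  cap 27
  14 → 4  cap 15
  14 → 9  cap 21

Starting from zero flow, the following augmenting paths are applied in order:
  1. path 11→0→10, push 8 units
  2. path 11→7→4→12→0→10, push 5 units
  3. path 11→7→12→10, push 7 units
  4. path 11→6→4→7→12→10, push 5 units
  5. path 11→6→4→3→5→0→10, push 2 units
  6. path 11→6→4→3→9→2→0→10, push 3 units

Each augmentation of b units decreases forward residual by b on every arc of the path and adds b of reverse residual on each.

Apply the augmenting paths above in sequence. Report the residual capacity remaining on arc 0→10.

Residual capacity of (0,10): 5

after path 1 (11→0→10, push 8): res(0,10)=15
after path 2 (11→7→4→12→0→10, push 5): res(0,10)=10
after path 3 (11→7→12→10, push 7): res(0,10)=10
after path 4 (11→6→4→7→12→10, push 5): res(0,10)=10
after path 5 (11→6→4→3→5→0→10, push 2): res(0,10)=8
after path 6 (11→6→4→3→9→2→0→10, push 3): res(0,10)=5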